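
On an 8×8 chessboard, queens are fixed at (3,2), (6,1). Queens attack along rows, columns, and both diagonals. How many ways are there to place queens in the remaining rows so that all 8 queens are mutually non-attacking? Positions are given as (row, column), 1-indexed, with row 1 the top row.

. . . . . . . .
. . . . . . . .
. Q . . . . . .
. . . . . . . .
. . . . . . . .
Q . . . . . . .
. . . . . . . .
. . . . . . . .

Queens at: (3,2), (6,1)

8

Branch on row 1: col 3 → 3; col 5 → 3; col 7 → 2; col 8 → 0.
Sum: 3 + 3 + 2 + 0 = 8.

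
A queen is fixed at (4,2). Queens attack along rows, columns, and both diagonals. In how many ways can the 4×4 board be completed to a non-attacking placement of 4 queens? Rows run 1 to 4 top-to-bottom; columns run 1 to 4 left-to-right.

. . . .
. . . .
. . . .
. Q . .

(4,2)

1

Branch on row 1: col 1 → 0; col 3 → 1; col 4 → 0.
Sum: 0 + 1 + 0 = 1.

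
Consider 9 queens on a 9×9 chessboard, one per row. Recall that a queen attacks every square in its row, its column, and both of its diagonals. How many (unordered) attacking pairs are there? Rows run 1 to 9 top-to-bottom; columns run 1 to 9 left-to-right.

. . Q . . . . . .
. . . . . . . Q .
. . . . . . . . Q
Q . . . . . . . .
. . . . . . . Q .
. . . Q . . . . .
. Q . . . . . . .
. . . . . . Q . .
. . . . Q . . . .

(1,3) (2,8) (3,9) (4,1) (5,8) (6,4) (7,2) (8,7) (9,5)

3

Same column: (2,8)–(5,8) (column 8).
Same diagonal: (2,8)–(3,9) (|2−3| = |8−9| = 1); (2,8)–(6,4) (|2−6| = |8−4| = 4).
Total attacking pairs: 3.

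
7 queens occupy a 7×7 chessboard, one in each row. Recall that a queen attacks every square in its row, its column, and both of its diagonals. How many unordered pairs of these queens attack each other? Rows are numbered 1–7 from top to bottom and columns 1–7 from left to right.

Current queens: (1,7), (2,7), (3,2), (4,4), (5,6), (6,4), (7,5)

4

Same column: (1,7)–(2,7) (column 7); (4,4)–(6,4) (column 4).
Same diagonal: (1,7)–(4,4) (|1−4| = |7−4| = 3); (6,4)–(7,5) (|6−7| = |4−5| = 1).
Total attacking pairs: 4.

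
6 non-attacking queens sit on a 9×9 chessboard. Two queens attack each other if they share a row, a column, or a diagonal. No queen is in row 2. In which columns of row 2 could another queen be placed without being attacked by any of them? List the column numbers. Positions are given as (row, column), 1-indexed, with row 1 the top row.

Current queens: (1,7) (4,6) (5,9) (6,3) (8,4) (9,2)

columns 1, 5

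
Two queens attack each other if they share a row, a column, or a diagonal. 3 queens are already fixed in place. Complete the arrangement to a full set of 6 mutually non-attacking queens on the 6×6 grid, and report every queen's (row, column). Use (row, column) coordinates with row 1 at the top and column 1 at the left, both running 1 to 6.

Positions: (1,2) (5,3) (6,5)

(1,2) (2,4) (3,6) (4,1) (5,3) (6,5)

Row 2: attacked by (1,2)→{1,2,3}; (5,3)→{3,6}; (6,5)→{1,5}. Safe: 4. Place at column 4.
Row 3: attacked by (1,2)→{2,4}; (2,4)→{3,4,5}; (5,3)→{1,3,5}; (6,5)→{2,5}. Safe: 6. Place at column 6.
Row 4: attacked by (1,2)→{2,5}; (2,4)→{2,4,6}; (3,6)→{5,6}; (5,3)→{2,3,4}; (6,5)→{3,5}. Safe: 1. Place at column 1.
Columns [2, 4, 6, 1, 3, 5], r−c [-1, -2, -3, 3, 2, 1], r+c [3, 6, 9, 5, 8, 11] are all distinct, so no two queens attack.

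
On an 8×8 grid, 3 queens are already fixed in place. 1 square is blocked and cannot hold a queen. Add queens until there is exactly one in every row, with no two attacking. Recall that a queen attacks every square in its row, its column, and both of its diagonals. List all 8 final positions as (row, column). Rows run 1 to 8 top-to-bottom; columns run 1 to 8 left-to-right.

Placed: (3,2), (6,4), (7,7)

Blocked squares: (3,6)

(1,3) (2,5) (3,2) (4,8) (5,6) (6,4) (7,7) (8,1)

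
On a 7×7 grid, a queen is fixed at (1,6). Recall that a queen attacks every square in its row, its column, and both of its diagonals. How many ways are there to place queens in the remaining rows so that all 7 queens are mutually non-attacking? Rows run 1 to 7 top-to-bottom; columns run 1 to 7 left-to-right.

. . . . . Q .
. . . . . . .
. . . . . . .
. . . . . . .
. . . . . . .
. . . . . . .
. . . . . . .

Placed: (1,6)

7

Branch on row 2: col 1 → 1; col 2 → 1; col 3 → 3; col 4 → 2.
Sum: 1 + 1 + 3 + 2 = 7.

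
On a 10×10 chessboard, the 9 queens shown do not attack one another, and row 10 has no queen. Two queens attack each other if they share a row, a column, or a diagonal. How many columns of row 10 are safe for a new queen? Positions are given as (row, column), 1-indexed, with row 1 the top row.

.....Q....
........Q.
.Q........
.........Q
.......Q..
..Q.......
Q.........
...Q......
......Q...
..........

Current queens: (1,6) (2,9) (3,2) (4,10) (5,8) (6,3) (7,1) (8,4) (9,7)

(1,6) attacks row 10 at column 6.
(2,9) attacks row 10 at column 9 and diagonals 1.
(3,2) attacks row 10 at column 2 and diagonals 9.
(4,10) attacks row 10 at column 10 and diagonals 4.
(5,8) attacks row 10 at column 8 and diagonals 3.
(6,3) attacks row 10 at column 3 and diagonals 7.
(7,1) attacks row 10 at column 1 and diagonals 4.
(8,4) attacks row 10 at column 4 and diagonals 2, 6.
(9,7) attacks row 10 at column 7 and diagonals 6, 8.
Attacked columns: {1, 2, 3, 4, 6, 7, 8, 9, 10}. Safe: {5}.

1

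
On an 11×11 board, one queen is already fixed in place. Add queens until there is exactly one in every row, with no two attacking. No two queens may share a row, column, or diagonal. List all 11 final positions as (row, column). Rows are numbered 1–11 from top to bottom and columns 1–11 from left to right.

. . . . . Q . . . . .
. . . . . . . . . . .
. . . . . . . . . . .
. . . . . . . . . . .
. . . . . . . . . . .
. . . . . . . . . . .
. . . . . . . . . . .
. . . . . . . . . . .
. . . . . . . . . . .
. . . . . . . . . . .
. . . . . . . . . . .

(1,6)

(1,6) (2,9) (3,5) (4,10) (5,1) (6,4) (7,8) (8,11) (9,3) (10,7) (11,2)

Row 2: attacked by (1,6)→{5,6,7}. Safe: 1, 2, 3, 4, 8, 9, 10, 11. Place at column 9.
Row 3: attacked by (1,6)→{4,6,8}; (2,9)→{8,9,10}. Safe: 1, 2, 3, 5, 7, 11. Place at column 5.
Row 4: attacked by (1,6)→{3,6,9}; (2,9)→{7,9,11}; (3,5)→{4,5,6}. Safe: 1, 2, 8, 10. Place at column 10.
Row 5: attacked by (1,6)→{2,6,10}; (2,9)→{6,9}; (3,5)→{3,5,7}; (4,10)→{9,10,11}. Safe: 1, 4, 8. Place at column 1.
Row 6: attacked by (1,6)→{1,6,11}; (2,9)→{5,9}; (3,5)→{2,5,8}; (4,10)→{8,10}; (5,1)→{1,2}. Safe: 3, 4, 7. Place at column 4.
Row 7: attacked by (1,6)→{6}; (2,9)→{4,9}; (3,5)→{1,5,9}; (4,10)→{7,10}; (5,1)→{1,3}; (6,4)→{3,4,5}. Safe: 2, 8, 11. Place at column 8.
Row 8: attacked by (1,6)→{6}; (2,9)→{3,9}; (3,5)→{5,10}; (4,10)→{6,10}; (5,1)→{1,4}; (6,4)→{2,4,6}; (7,8)→{7,8,9}. Safe: 11. Place at column 11.
Row 9: attacked by (1,6)→{6}; (2,9)→{2,9}; (3,5)→{5,11}; (4,10)→{5,10}; (5,1)→{1,5}; (6,4)→{1,4,7}; (7,8)→{6,8,10}; (8,11)→{10,11}. Safe: 3. Place at column 3.
Row 10: attacked by (1,6)→{6}; (2,9)→{1,9}; (3,5)→{5}; (4,10)→{4,10}; (5,1)→{1,6}; (6,4)→{4,8}; (7,8)→{5,8,11}; (8,11)→{9,11}; (9,3)→{2,3,4}. Safe: 7. Place at column 7.
Row 11: attacked by (1,6)→{6}; (2,9)→{9}; (3,5)→{5}; (4,10)→{3,10}; (5,1)→{1,7}; (6,4)→{4,9}; (7,8)→{4,8}; (8,11)→{8,11}; (9,3)→{1,3,5}; (10,7)→{6,7,8}. Safe: 2. Place at column 2.
Columns [6, 9, 5, 10, 1, 4, 8, 11, 3, 7, 2], r−c [-5, -7, -2, -6, 4, 2, -1, -3, 6, 3, 9], r+c [7, 11, 8, 14, 6, 10, 15, 19, 12, 17, 13] are all distinct, so no two queens attack.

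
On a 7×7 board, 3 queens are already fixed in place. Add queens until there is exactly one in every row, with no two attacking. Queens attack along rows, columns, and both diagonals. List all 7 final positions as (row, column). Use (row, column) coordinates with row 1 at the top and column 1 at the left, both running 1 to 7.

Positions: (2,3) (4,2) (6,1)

Row 1: attacked by (2,3)→{2,3,4}; (4,2)→{2,5}; (6,1)→{1,6}. Safe: 7. Place at column 7.
Row 3: attacked by (1,7)→{5,7}; (2,3)→{2,3,4}; (4,2)→{1,2,3}; (6,1)→{1,4}. Safe: 6. Place at column 6.
Row 5: attacked by (1,7)→{3,7}; (2,3)→{3,6}; (3,6)→{4,6}; (4,2)→{1,2,3}; (6,1)→{1,2}. Safe: 5. Place at column 5.
Row 7: attacked by (1,7)→{1,7}; (2,3)→{3}; (3,6)→{2,6}; (4,2)→{2,5}; (5,5)→{3,5,7}; (6,1)→{1,2}. Safe: 4. Place at column 4.
Columns [7, 3, 6, 2, 5, 1, 4], r−c [-6, -1, -3, 2, 0, 5, 3], r+c [8, 5, 9, 6, 10, 7, 11] are all distinct, so no two queens attack.

(1,7) (2,3) (3,6) (4,2) (5,5) (6,1) (7,4)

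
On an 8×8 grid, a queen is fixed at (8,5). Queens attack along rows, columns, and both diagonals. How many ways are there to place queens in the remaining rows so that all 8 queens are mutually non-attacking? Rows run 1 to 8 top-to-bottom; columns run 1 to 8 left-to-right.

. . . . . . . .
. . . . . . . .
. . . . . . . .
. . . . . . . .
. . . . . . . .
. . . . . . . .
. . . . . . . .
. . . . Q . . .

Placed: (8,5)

18

Branch on row 1: col 1 → 1; col 2 → 3; col 3 → 4; col 4 → 3; col 6 → 3; col 7 → 3; col 8 → 1.
Sum: 1 + 3 + 4 + 3 + 3 + 3 + 1 = 18.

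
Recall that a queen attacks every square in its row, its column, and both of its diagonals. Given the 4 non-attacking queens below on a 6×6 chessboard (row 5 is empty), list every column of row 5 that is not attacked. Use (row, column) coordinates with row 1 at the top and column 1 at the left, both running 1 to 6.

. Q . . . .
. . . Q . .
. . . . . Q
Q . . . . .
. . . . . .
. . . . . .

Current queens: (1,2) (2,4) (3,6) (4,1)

columns 3, 5

(1,2) attacks row 5 at column 2 and diagonals 6.
(2,4) attacks row 5 at column 4 and diagonals 1.
(3,6) attacks row 5 at column 6 and diagonals 4.
(4,1) attacks row 5 at column 1 and diagonals 2.
Attacked columns: {1, 2, 4, 6}. Safe: {3, 5}.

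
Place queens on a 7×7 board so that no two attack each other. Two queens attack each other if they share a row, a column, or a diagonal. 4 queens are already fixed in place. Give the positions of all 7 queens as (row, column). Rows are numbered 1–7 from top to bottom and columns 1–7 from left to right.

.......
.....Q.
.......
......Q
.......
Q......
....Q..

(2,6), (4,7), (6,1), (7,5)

(1,2) (2,6) (3,3) (4,7) (5,4) (6,1) (7,5)

Row 1: attacked by (2,6)→{5,6,7}; (4,7)→{4,7}; (6,1)→{1,6}; (7,5)→{5}. Safe: 2, 3. Place at column 2.
Row 3: attacked by (1,2)→{2,4}; (2,6)→{5,6,7}; (4,7)→{6,7}; (6,1)→{1,4}; (7,5)→{1,5}. Safe: 3. Place at column 3.
Row 5: attacked by (1,2)→{2,6}; (2,6)→{3,6}; (3,3)→{1,3,5}; (4,7)→{6,7}; (6,1)→{1,2}; (7,5)→{3,5,7}. Safe: 4. Place at column 4.
Columns [2, 6, 3, 7, 4, 1, 5], r−c [-1, -4, 0, -3, 1, 5, 2], r+c [3, 8, 6, 11, 9, 7, 12] are all distinct, so no two queens attack.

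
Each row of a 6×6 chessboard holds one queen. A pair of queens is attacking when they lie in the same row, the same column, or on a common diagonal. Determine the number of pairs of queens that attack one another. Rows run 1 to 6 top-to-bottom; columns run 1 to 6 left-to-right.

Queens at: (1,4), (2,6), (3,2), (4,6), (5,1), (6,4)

Same column: (1,4)–(6,4) (column 4); (2,6)–(4,6) (column 6).
Same diagonal: (1,4)–(3,2) (|1−3| = |4−2| = 2); (4,6)–(6,4) (|4−6| = |6−4| = 2).
Total attacking pairs: 4.

4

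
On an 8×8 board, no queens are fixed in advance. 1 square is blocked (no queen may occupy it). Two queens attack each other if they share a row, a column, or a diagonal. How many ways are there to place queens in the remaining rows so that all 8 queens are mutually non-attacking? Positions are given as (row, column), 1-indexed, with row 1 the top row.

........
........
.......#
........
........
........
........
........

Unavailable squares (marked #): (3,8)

76

Branch on row 1: col 1 → 2; col 2 → 7; col 3 → 12; col 4 → 14; col 5 → 14; col 6 → 16; col 7 → 7; col 8 → 4.
Sum: 2 + 7 + 12 + 14 + 14 + 16 + 7 + 4 = 76.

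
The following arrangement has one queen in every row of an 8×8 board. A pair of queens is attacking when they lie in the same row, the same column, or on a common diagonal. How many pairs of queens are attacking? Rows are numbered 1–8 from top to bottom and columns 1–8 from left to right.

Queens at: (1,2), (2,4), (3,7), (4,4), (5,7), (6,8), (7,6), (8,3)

5

Same column: (2,4)–(4,4) (column 4); (3,7)–(5,7) (column 7).
Same diagonal: (2,4)–(5,7) (|2−5| = |4−7| = 3); (2,4)–(6,8) (|2−6| = |4−8| = 4); (5,7)–(6,8) (|5−6| = |7−8| = 1).
Total attacking pairs: 5.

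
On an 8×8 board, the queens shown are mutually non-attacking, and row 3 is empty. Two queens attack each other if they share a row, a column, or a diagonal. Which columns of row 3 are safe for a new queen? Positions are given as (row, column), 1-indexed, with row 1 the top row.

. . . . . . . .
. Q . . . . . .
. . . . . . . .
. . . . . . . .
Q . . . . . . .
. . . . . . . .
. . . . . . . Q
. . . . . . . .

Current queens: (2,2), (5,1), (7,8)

columns 5, 6, 7

(2,2) attacks row 3 at column 2 and diagonals 1, 3.
(5,1) attacks row 3 at column 1 and diagonals 3.
(7,8) attacks row 3 at column 8 and diagonals 4.
Attacked columns: {1, 2, 3, 4, 8}. Safe: {5, 6, 7}.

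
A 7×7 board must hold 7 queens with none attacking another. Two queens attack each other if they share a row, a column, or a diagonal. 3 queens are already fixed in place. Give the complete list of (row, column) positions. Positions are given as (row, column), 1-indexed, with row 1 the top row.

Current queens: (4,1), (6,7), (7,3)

(1,6) (2,2) (3,5) (4,1) (5,4) (6,7) (7,3)

Row 1: attacked by (4,1)→{1,4}; (6,7)→{2,7}; (7,3)→{3}. Safe: 5, 6. Place at column 6.
Row 2: attacked by (1,6)→{5,6,7}; (4,1)→{1,3}; (6,7)→{3,7}; (7,3)→{3}. Safe: 2, 4. Place at column 2.
Row 3: attacked by (1,6)→{4,6}; (2,2)→{1,2,3}; (4,1)→{1,2}; (6,7)→{4,7}; (7,3)→{3,7}. Safe: 5. Place at column 5.
Row 5: attacked by (1,6)→{2,6}; (2,2)→{2,5}; (3,5)→{3,5,7}; (4,1)→{1,2}; (6,7)→{6,7}; (7,3)→{1,3,5}. Safe: 4. Place at column 4.
Columns [6, 2, 5, 1, 4, 7, 3], r−c [-5, 0, -2, 3, 1, -1, 4], r+c [7, 4, 8, 5, 9, 13, 10] are all distinct, so no two queens attack.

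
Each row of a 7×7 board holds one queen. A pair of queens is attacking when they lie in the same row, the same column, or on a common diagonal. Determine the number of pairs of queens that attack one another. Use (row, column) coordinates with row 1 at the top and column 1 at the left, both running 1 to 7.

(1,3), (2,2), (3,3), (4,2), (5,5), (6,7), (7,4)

7

Same column: (1,3)–(3,3) (column 3); (2,2)–(4,2) (column 2).
Same diagonal: (1,3)–(2,2) (|1−2| = |3−2| = 1); (2,2)–(3,3) (|2−3| = |2−3| = 1); (2,2)–(5,5) (|2−5| = |2−5| = 3); (3,3)–(4,2) (|3−4| = |3−2| = 1); (3,3)–(5,5) (|3−5| = |3−5| = 2).
Total attacking pairs: 7.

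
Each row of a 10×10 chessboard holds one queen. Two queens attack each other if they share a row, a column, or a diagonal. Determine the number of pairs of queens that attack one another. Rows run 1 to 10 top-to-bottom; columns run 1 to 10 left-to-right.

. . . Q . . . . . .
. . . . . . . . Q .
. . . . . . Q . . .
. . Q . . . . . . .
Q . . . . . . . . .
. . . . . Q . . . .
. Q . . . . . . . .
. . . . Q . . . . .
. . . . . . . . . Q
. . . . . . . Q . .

All columns are distinct and no two queens satisfy |Δrow| = |Δcol|, so no pair attacks.

0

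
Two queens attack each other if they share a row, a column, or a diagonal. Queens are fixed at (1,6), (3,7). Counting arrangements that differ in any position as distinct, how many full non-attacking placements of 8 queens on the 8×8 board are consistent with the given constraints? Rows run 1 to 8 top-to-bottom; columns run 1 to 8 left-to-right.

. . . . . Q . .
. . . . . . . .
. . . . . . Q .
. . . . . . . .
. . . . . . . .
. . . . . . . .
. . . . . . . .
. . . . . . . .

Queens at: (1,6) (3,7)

7

Branch on row 2: col 1 → 0; col 2 → 2; col 3 → 3; col 4 → 2.
Sum: 0 + 2 + 3 + 2 = 7.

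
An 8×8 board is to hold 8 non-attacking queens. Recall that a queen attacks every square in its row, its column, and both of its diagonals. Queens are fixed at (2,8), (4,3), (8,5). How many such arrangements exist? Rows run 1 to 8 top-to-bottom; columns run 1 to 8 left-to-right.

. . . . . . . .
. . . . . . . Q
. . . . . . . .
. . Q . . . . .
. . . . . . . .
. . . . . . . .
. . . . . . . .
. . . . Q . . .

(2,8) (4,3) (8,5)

1

Branch on row 1: col 1 → 0; col 2 → 0; col 4 → 1.
Sum: 0 + 0 + 1 = 1.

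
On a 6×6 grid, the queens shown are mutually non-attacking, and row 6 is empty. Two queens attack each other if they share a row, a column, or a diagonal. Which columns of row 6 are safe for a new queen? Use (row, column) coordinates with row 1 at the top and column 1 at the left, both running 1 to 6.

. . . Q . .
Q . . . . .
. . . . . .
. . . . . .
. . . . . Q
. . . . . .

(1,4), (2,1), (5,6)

columns 2, 3

(1,4) attacks row 6 at column 4.
(2,1) attacks row 6 at column 1 and diagonals 5.
(5,6) attacks row 6 at column 6 and diagonals 5.
Attacked columns: {1, 4, 5, 6}. Safe: {2, 3}.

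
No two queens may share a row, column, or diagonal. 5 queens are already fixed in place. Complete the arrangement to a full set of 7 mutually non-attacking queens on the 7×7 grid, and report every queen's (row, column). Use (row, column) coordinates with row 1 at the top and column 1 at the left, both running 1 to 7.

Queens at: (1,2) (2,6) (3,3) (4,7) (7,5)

(1,2) (2,6) (3,3) (4,7) (5,4) (6,1) (7,5)

Row 5: attacked by (1,2)→{2,6}; (2,6)→{3,6}; (3,3)→{1,3,5}; (4,7)→{6,7}; (7,5)→{3,5,7}. Safe: 4. Place at column 4.
Row 6: attacked by (1,2)→{2,7}; (2,6)→{2,6}; (3,3)→{3,6}; (4,7)→{5,7}; (5,4)→{3,4,5}; (7,5)→{4,5,6}. Safe: 1. Place at column 1.
Columns [2, 6, 3, 7, 4, 1, 5], r−c [-1, -4, 0, -3, 1, 5, 2], r+c [3, 8, 6, 11, 9, 7, 12] are all distinct, so no two queens attack.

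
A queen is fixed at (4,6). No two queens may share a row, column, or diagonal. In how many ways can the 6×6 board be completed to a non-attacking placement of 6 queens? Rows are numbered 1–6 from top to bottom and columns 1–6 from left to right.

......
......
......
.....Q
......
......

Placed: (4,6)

Branch on row 1: col 1 → 0; col 2 → 0; col 4 → 0; col 5 → 1.
Sum: 0 + 0 + 0 + 1 = 1.

1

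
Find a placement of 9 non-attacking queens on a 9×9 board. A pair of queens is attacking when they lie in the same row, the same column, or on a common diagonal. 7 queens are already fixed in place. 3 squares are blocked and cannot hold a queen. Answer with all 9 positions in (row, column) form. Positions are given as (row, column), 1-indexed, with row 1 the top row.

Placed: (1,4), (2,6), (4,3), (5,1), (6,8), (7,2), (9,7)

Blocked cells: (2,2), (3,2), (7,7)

(1,4) (2,6) (3,9) (4,3) (5,1) (6,8) (7,2) (8,5) (9,7)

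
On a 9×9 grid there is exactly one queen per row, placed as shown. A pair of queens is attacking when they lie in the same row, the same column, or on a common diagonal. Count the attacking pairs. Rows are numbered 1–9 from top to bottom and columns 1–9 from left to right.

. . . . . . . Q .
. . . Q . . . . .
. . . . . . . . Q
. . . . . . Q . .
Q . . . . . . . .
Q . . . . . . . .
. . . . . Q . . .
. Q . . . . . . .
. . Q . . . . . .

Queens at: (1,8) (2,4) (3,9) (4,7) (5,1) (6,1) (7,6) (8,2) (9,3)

4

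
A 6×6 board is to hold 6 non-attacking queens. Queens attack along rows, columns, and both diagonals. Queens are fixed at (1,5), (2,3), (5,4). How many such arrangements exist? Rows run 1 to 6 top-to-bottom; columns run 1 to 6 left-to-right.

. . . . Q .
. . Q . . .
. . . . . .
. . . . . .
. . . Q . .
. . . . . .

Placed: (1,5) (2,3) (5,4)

Branch on row 3: col 1 → 1.
Sum: 1 = 1.

1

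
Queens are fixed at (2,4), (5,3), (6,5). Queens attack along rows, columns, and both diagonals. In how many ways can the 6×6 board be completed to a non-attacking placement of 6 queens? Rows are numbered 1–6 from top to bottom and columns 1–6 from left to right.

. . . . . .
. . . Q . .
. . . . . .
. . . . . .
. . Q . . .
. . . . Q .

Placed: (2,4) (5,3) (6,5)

Branch on row 1: col 1 → 0; col 2 → 1; col 6 → 0.
Sum: 0 + 1 + 0 = 1.

1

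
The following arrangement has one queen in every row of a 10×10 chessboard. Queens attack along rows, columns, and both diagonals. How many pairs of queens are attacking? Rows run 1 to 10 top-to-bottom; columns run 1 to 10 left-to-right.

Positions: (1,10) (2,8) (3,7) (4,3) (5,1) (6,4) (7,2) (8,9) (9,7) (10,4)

6

Same column: (3,7)–(9,7) (column 7); (6,4)–(10,4) (column 4).
Same diagonal: (2,8)–(3,7) (|2−3| = |8−7| = 1); (2,8)–(6,4) (|2−6| = |8−4| = 4); (3,7)–(6,4) (|3−6| = |7−4| = 3); (6,4)–(9,7) (|6−9| = |4−7| = 3).
Total attacking pairs: 6.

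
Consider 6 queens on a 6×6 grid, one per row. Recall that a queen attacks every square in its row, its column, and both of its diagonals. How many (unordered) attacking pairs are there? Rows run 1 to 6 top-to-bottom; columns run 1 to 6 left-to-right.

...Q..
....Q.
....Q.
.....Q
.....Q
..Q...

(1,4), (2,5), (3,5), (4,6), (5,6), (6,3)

4

Same column: (2,5)–(3,5) (column 5); (4,6)–(5,6) (column 6).
Same diagonal: (1,4)–(2,5) (|1−2| = |4−5| = 1); (3,5)–(4,6) (|3−4| = |5−6| = 1).
Total attacking pairs: 4.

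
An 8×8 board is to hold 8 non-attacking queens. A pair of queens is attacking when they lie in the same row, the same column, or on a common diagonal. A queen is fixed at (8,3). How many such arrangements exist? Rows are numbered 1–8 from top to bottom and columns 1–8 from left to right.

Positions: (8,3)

16

Branch on row 1: col 1 → 2; col 2 → 2; col 4 → 3; col 5 → 4; col 6 → 5; col 7 → 0; col 8 → 0.
Sum: 2 + 2 + 3 + 4 + 5 + 0 + 0 = 16.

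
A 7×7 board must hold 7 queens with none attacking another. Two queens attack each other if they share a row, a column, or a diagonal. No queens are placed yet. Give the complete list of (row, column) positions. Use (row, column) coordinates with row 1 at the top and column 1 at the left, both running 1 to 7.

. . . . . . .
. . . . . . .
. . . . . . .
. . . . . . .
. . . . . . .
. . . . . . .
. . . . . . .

Row 1: Safe: 1, 2, 3, 4, 5, 6, 7. Place at column 6.
Row 2: attacked by (1,6)→{5,6,7}. Safe: 1, 2, 3, 4. Place at column 1.
Row 3: attacked by (1,6)→{4,6}; (2,1)→{1,2}. Safe: 3, 5, 7. Place at column 3.
Row 4: attacked by (1,6)→{3,6}; (2,1)→{1,3}; (3,3)→{2,3,4}. Safe: 5, 7. Place at column 5.
Row 5: attacked by (1,6)→{2,6}; (2,1)→{1,4}; (3,3)→{1,3,5}; (4,5)→{4,5,6}. Safe: 7. Place at column 7.
Row 6: attacked by (1,6)→{1,6}; (2,1)→{1,5}; (3,3)→{3,6}; (4,5)→{3,5,7}; (5,7)→{6,7}. Safe: 2, 4. Place at column 2.
Row 7: attacked by (1,6)→{6}; (2,1)→{1,6}; (3,3)→{3,7}; (4,5)→{2,5}; (5,7)→{5,7}; (6,2)→{1,2,3}. Safe: 4. Place at column 4.
Columns [6, 1, 3, 5, 7, 2, 4], r−c [-5, 1, 0, -1, -2, 4, 3], r+c [7, 3, 6, 9, 12, 8, 11] are all distinct, so no two queens attack.

(1,6) (2,1) (3,3) (4,5) (5,7) (6,2) (7,4)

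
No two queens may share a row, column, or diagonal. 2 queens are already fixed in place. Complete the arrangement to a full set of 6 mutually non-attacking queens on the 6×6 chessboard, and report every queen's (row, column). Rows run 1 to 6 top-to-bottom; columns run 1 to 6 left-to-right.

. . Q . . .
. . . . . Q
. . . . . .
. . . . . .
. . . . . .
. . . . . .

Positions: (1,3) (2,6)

Row 3: attacked by (1,3)→{1,3,5}; (2,6)→{5,6}. Safe: 2, 4. Place at column 2.
Row 4: attacked by (1,3)→{3,6}; (2,6)→{4,6}; (3,2)→{1,2,3}. Safe: 5. Place at column 5.
Row 5: attacked by (1,3)→{3}; (2,6)→{3,6}; (3,2)→{2,4}; (4,5)→{4,5,6}. Safe: 1. Place at column 1.
Row 6: attacked by (1,3)→{3}; (2,6)→{2,6}; (3,2)→{2,5}; (4,5)→{3,5}; (5,1)→{1,2}. Safe: 4. Place at column 4.
Columns [3, 6, 2, 5, 1, 4], r−c [-2, -4, 1, -1, 4, 2], r+c [4, 8, 5, 9, 6, 10] are all distinct, so no two queens attack.

(1,3) (2,6) (3,2) (4,5) (5,1) (6,4)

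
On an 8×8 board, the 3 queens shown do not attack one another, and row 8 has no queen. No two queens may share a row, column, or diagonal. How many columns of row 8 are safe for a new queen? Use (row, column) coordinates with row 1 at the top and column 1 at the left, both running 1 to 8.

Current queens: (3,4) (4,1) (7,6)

(3,4) attacks row 8 at column 4.
(4,1) attacks row 8 at column 1 and diagonals 5.
(7,6) attacks row 8 at column 6 and diagonals 5, 7.
Attacked columns: {1, 4, 5, 6, 7}. Safe: {2, 3, 8}.

3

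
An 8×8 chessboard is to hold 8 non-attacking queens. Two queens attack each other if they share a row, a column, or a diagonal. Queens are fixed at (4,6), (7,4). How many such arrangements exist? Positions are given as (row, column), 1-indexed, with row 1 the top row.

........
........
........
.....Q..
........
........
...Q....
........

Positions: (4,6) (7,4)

2

Branch on row 1: col 1 → 0; col 2 → 0; col 5 → 2; col 7 → 0; col 8 → 0.
Sum: 0 + 0 + 2 + 0 + 0 = 2.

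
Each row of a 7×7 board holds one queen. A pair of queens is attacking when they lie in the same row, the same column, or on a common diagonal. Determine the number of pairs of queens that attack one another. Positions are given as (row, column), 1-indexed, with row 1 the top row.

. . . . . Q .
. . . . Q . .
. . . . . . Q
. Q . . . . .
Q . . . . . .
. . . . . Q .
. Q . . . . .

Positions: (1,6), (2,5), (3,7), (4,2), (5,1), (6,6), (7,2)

Same column: (1,6)–(6,6) (column 6); (4,2)–(7,2) (column 2).
Same diagonal: (1,6)–(2,5) (|1−2| = |6−5| = 1); (4,2)–(5,1) (|4−5| = |2−1| = 1).
Total attacking pairs: 4.

4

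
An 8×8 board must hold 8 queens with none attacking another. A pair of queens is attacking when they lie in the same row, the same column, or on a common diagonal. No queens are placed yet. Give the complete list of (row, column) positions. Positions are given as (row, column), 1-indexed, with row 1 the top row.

Row 1: Safe: 1, 2, 3, 4, 5, 6, 7, 8. Place at column 7.
Row 2: attacked by (1,7)→{6,7,8}. Safe: 1, 2, 3, 4, 5. Place at column 2.
Row 3: attacked by (1,7)→{5,7}; (2,2)→{1,2,3}. Safe: 4, 6, 8. Place at column 6.
Row 4: attacked by (1,7)→{4,7}; (2,2)→{2,4}; (3,6)→{5,6,7}. Safe: 1, 3, 8. Place at column 3.
Row 5: attacked by (1,7)→{3,7}; (2,2)→{2,5}; (3,6)→{4,6,8}; (4,3)→{2,3,4}. Safe: 1. Place at column 1.
Row 6: attacked by (1,7)→{2,7}; (2,2)→{2,6}; (3,6)→{3,6}; (4,3)→{1,3,5}; (5,1)→{1,2}. Safe: 4, 8. Place at column 4.
Row 7: attacked by (1,7)→{1,7}; (2,2)→{2,7}; (3,6)→{2,6}; (4,3)→{3,6}; (5,1)→{1,3}; (6,4)→{3,4,5}. Safe: 8. Place at column 8.
Row 8: attacked by (1,7)→{7}; (2,2)→{2,8}; (3,6)→{1,6}; (4,3)→{3,7}; (5,1)→{1,4}; (6,4)→{2,4,6}; (7,8)→{7,8}. Safe: 5. Place at column 5.
Columns [7, 2, 6, 3, 1, 4, 8, 5], r−c [-6, 0, -3, 1, 4, 2, -1, 3], r+c [8, 4, 9, 7, 6, 10, 15, 13] are all distinct, so no two queens attack.

(1,7) (2,2) (3,6) (4,3) (5,1) (6,4) (7,8) (8,5)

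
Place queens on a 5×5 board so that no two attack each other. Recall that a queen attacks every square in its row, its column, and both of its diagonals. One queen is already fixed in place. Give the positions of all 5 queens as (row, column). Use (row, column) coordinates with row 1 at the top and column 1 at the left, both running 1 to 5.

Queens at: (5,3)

(1,1) (2,4) (3,2) (4,5) (5,3)

Row 1: attacked by (5,3)→{3}. Safe: 1, 2, 4, 5. Place at column 1.
Row 2: attacked by (1,1)→{1,2}; (5,3)→{3}. Safe: 4, 5. Place at column 4.
Row 3: attacked by (1,1)→{1,3}; (2,4)→{3,4,5}; (5,3)→{1,3,5}. Safe: 2. Place at column 2.
Row 4: attacked by (1,1)→{1,4}; (2,4)→{2,4}; (3,2)→{1,2,3}; (5,3)→{2,3,4}. Safe: 5. Place at column 5.
Columns [1, 4, 2, 5, 3], r−c [0, -2, 1, -1, 2], r+c [2, 6, 5, 9, 8] are all distinct, so no two queens attack.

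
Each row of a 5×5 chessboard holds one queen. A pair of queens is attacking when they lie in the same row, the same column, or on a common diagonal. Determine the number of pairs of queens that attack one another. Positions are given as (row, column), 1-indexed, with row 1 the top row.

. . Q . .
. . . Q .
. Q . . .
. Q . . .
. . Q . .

5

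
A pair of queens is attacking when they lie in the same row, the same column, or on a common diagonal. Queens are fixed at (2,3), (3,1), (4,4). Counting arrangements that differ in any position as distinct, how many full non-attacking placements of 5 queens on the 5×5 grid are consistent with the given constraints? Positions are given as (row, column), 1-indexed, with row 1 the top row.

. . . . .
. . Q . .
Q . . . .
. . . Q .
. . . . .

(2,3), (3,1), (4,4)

Branch on row 1: col 5 → 1.
Sum: 1 = 1.

1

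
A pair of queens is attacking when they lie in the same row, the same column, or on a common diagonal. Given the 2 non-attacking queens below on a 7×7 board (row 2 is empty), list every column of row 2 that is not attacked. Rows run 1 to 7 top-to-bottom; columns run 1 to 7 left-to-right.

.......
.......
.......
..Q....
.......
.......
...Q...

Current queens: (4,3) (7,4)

columns 2, 6, 7

(4,3) attacks row 2 at column 3 and diagonals 1, 5.
(7,4) attacks row 2 at column 4.
Attacked columns: {1, 3, 4, 5}. Safe: {2, 6, 7}.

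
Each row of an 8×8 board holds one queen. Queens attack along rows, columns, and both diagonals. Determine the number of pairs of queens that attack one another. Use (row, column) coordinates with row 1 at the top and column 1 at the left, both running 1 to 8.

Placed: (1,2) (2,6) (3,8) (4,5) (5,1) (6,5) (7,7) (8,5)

5

Same column: (4,5)–(6,5) (column 5); (4,5)–(8,5) (column 5); (6,5)–(8,5) (column 5).
Same diagonal: (1,2)–(4,5) (|1−4| = |2−5| = 3); (3,8)–(6,5) (|3−6| = |8−5| = 3).
Total attacking pairs: 5.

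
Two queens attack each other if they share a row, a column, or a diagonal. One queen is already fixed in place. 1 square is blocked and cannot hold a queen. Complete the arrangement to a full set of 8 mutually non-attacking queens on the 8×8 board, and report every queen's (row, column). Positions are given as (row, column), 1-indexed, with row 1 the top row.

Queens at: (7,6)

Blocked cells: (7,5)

Row 1: attacked by (7,6)→{6}. Safe: 1, 2, 3, 4, 5, 7, 8. Place at column 5.
Row 2: attacked by (1,5)→{4,5,6}; (7,6)→{1,6}. Safe: 2, 3, 7, 8. Place at column 3.
Row 3: attacked by (1,5)→{3,5,7}; (2,3)→{2,3,4}; (7,6)→{2,6}. Safe: 1, 8. Place at column 1.
Row 4: attacked by (1,5)→{2,5,8}; (2,3)→{1,3,5}; (3,1)→{1,2}; (7,6)→{3,6}. Safe: 4, 7. Place at column 7.
Row 5: attacked by (1,5)→{1,5}; (2,3)→{3,6}; (3,1)→{1,3}; (4,7)→{6,7,8}; (7,6)→{4,6,8}. Safe: 2. Place at column 2.
Row 6: attacked by (1,5)→{5}; (2,3)→{3,7}; (3,1)→{1,4}; (4,7)→{5,7}; (5,2)→{1,2,3}; (7,6)→{5,6,7}. Safe: 8. Place at column 8.
Row 8: attacked by (1,5)→{5}; (2,3)→{3}; (3,1)→{1,6}; (4,7)→{3,7}; (5,2)→{2,5}; (6,8)→{6,8}; (7,6)→{5,6,7}. Safe: 4. Place at column 4.
Columns [5, 3, 1, 7, 2, 8, 6, 4], r−c [-4, -1, 2, -3, 3, -2, 1, 4], r+c [6, 5, 4, 11, 7, 14, 13, 12] are all distinct, so no two queens attack.

(1,5) (2,3) (3,1) (4,7) (5,2) (6,8) (7,6) (8,4)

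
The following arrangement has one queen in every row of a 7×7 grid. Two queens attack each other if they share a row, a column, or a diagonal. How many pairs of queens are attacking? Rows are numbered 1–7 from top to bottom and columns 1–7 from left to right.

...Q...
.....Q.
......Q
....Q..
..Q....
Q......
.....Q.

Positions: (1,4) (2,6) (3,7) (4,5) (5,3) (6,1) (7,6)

3

Same column: (2,6)–(7,6) (column 6).
Same diagonal: (2,6)–(3,7) (|2−3| = |6−7| = 1); (2,6)–(5,3) (|2−5| = |6−3| = 3).
Total attacking pairs: 3.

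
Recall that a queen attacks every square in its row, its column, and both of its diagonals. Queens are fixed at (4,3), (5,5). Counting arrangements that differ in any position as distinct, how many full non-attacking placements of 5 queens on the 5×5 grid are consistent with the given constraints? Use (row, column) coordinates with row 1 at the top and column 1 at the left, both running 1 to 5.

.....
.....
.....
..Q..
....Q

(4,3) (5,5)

1

Branch on row 1: col 2 → 1; col 4 → 0.
Sum: 1 + 0 = 1.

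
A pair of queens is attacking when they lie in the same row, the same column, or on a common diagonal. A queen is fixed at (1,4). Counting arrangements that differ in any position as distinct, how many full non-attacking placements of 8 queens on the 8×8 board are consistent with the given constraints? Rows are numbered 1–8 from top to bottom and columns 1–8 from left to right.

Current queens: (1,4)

Branch on row 2: col 1 → 2; col 2 → 6; col 6 → 3; col 7 → 4; col 8 → 3.
Sum: 2 + 6 + 3 + 4 + 3 = 18.

18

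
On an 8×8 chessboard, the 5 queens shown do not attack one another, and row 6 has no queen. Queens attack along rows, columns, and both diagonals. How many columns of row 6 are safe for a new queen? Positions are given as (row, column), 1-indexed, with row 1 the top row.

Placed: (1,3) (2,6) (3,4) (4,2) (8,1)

(1,3) attacks row 6 at column 3 and diagonals 8.
(2,6) attacks row 6 at column 6 and diagonals 2.
(3,4) attacks row 6 at column 4 and diagonals 1, 7.
(4,2) attacks row 6 at column 2 and diagonals 4.
(8,1) attacks row 6 at column 1 and diagonals 3.
Attacked columns: {1, 2, 3, 4, 6, 7, 8}. Safe: {5}.

1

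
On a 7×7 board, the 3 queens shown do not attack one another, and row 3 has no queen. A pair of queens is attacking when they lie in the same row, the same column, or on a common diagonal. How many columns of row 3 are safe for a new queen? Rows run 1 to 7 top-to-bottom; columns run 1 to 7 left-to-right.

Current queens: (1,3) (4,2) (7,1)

(1,3) attacks row 3 at column 3 and diagonals 1, 5.
(4,2) attacks row 3 at column 2 and diagonals 1, 3.
(7,1) attacks row 3 at column 1 and diagonals 5.
Attacked columns: {1, 2, 3, 5}. Safe: {4, 6, 7}.

3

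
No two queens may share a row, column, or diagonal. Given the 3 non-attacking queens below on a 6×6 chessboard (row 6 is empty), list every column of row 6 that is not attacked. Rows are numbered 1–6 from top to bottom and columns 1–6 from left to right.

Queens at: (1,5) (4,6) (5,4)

columns 1, 2

(1,5) attacks row 6 at column 5.
(4,6) attacks row 6 at column 6 and diagonals 4.
(5,4) attacks row 6 at column 4 and diagonals 3, 5.
Attacked columns: {3, 4, 5, 6}. Safe: {1, 2}.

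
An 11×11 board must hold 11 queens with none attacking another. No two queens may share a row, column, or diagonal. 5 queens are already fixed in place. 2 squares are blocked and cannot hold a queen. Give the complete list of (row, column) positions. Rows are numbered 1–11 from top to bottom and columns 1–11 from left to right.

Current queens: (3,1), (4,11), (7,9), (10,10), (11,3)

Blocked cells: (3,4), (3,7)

Row 1: attacked by (3,1)→{1,3}; (4,11)→{8,11}; (7,9)→{3,9}; (10,10)→{1,10}; (11,3)→{3}. Safe: 2, 4, 5, 6, 7. Place at column 4.
Row 2: attacked by (1,4)→{3,4,5}; (3,1)→{1,2}; (4,11)→{9,11}; (7,9)→{4,9}; (10,10)→{2,10}; (11,3)→{3}. Safe: 6, 7, 8. Place at column 7.
Row 5: attacked by (1,4)→{4,8}; (2,7)→{4,7,10}; (3,1)→{1,3}; (4,11)→{10,11}; (7,9)→{7,9,11}; (10,10)→{5,10}; (11,3)→{3,9}. Safe: 2, 6. Place at column 6.
Row 6: attacked by (1,4)→{4,9}; (2,7)→{3,7,11}; (3,1)→{1,4}; (4,11)→{9,11}; (5,6)→{5,6,7}; (7,9)→{8,9,10}; (10,10)→{6,10}; (11,3)→{3,8}. Safe: 2. Place at column 2.
Row 8: attacked by (1,4)→{4,11}; (2,7)→{1,7}; (3,1)→{1,6}; (4,11)→{7,11}; (5,6)→{3,6,9}; (6,2)→{2,4}; (7,9)→{8,9,10}; (10,10)→{8,10}; (11,3)→{3,6}. Safe: 5. Place at column 5.
Row 9: attacked by (1,4)→{4}; (2,7)→{7}; (3,1)→{1,7}; (4,11)→{6,11}; (5,6)→{2,6,10}; (6,2)→{2,5}; (7,9)→{7,9,11}; (8,5)→{4,5,6}; (10,10)→{9,10,11}; (11,3)→{1,3,5}. Safe: 8. Place at column 8.
Columns [4, 7, 1, 11, 6, 2, 9, 5, 8, 10, 3], r−c [-3, -5, 2, -7, -1, 4, -2, 3, 1, 0, 8], r+c [5, 9, 4, 15, 11, 8, 16, 13, 17, 20, 14] are all distinct, so no two queens attack.

(1,4) (2,7) (3,1) (4,11) (5,6) (6,2) (7,9) (8,5) (9,8) (10,10) (11,3)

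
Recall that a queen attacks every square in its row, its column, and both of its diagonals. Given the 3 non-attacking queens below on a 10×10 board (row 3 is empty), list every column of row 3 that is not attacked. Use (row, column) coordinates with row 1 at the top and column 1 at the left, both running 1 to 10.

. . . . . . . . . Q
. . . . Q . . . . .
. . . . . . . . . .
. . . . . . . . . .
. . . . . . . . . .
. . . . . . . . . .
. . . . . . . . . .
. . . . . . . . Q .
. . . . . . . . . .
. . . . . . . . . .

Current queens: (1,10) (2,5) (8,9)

(1,10) attacks row 3 at column 10 and diagonals 8.
(2,5) attacks row 3 at column 5 and diagonals 4, 6.
(8,9) attacks row 3 at column 9 and diagonals 4.
Attacked columns: {4, 5, 6, 8, 9, 10}. Safe: {1, 2, 3, 7}.

columns 1, 2, 3, 7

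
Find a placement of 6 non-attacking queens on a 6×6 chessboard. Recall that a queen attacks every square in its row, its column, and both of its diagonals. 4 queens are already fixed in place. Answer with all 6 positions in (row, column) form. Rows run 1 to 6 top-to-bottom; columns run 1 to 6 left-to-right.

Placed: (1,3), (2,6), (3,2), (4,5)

Row 5: attacked by (1,3)→{3}; (2,6)→{3,6}; (3,2)→{2,4}; (4,5)→{4,5,6}. Safe: 1. Place at column 1.
Row 6: attacked by (1,3)→{3}; (2,6)→{2,6}; (3,2)→{2,5}; (4,5)→{3,5}; (5,1)→{1,2}. Safe: 4. Place at column 4.
Columns [3, 6, 2, 5, 1, 4], r−c [-2, -4, 1, -1, 4, 2], r+c [4, 8, 5, 9, 6, 10] are all distinct, so no two queens attack.

(1,3) (2,6) (3,2) (4,5) (5,1) (6,4)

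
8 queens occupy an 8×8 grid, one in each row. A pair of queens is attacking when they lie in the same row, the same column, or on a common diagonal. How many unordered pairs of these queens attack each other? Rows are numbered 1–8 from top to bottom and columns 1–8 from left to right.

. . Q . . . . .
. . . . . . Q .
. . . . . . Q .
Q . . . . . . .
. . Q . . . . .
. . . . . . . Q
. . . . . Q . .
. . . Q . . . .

3

Same column: (1,3)–(5,3) (column 3); (2,7)–(3,7) (column 7).
Same diagonal: (1,3)–(6,8) (|1−6| = |3−8| = 5).
Total attacking pairs: 3.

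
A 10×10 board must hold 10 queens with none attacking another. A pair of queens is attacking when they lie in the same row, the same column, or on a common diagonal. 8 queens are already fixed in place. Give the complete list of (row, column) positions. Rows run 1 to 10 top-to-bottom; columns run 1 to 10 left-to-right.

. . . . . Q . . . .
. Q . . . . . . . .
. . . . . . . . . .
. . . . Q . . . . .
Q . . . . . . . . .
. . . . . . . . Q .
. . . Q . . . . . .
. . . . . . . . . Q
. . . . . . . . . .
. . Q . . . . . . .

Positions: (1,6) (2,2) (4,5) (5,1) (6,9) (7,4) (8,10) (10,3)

Row 3: attacked by (1,6)→{4,6,8}; (2,2)→{1,2,3}; (4,5)→{4,5,6}; (5,1)→{1,3}; (6,9)→{6,9}; (7,4)→{4,8}; (8,10)→{5,10}; (10,3)→{3,10}. Safe: 7. Place at column 7.
Row 9: attacked by (1,6)→{6}; (2,2)→{2,9}; (3,7)→{1,7}; (4,5)→{5,10}; (5,1)→{1,5}; (6,9)→{6,9}; (7,4)→{2,4,6}; (8,10)→{9,10}; (10,3)→{2,3,4}. Safe: 8. Place at column 8.
Columns [6, 2, 7, 5, 1, 9, 4, 10, 8, 3], r−c [-5, 0, -4, -1, 4, -3, 3, -2, 1, 7], r+c [7, 4, 10, 9, 6, 15, 11, 18, 17, 13] are all distinct, so no two queens attack.

(1,6) (2,2) (3,7) (4,5) (5,1) (6,9) (7,4) (8,10) (9,8) (10,3)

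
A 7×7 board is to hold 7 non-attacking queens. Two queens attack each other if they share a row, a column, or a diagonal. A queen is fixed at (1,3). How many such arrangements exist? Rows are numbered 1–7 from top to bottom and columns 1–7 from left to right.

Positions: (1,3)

Branch on row 2: col 1 → 2; col 5 → 1; col 6 → 1; col 7 → 2.
Sum: 2 + 1 + 1 + 2 = 6.

6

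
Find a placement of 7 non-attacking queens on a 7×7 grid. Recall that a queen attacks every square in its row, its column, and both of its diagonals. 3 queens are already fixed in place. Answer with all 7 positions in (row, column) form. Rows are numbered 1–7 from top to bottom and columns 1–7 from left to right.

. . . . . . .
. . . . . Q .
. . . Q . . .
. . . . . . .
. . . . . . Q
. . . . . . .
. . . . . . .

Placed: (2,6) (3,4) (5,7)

(1,1) (2,6) (3,4) (4,2) (5,7) (6,5) (7,3)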